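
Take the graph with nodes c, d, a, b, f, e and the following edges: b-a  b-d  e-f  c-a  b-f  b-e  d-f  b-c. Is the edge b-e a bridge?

After removing b-e, the path b-f-e still connects them, so the edge is not a bridge.

No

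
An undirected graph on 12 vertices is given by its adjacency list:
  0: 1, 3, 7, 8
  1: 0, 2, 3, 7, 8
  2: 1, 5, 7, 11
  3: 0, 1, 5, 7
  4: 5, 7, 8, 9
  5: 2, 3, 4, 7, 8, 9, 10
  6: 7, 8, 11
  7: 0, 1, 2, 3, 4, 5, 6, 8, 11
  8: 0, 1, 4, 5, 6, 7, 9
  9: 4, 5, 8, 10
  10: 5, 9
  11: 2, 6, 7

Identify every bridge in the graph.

none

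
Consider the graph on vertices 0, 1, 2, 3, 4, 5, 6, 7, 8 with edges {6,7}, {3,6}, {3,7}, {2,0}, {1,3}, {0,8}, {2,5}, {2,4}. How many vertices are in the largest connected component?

5

Starting from 1 we can reach 1, 3, 6, 7. That is one component of size 4.
Starting from 0 we can reach 0, 2, 4, 5, 8. That is one component of size 5.
The largest has 5 vertices.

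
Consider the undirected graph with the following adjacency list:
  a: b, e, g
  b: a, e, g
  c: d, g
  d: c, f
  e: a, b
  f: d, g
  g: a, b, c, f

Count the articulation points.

Removing g increases the component count from 1 to 2, so g is a cut vertex.
By contrast removing b leaves 1 component; it is not a cut vertex. No other vertex is a cut vertex either.

1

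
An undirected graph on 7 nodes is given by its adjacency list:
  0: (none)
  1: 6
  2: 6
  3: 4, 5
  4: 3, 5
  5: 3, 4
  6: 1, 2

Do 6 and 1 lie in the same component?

Yes

From 6 we can reach 1, 2, 6, which includes 1.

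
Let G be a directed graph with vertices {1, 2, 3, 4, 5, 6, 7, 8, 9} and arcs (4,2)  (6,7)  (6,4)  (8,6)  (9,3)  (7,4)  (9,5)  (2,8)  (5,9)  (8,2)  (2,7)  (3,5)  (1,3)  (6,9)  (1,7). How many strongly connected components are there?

3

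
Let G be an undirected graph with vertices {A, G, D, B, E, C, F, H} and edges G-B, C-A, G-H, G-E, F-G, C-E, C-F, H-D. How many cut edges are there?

4

The edges on the cycle C-F-G-E-C are not bridges since each lies on that cycle.
But removing H-D disconnects H from D; removing G-B disconnects G from B; removing G-H disconnects G from H; removing C-A disconnects C from A — these are bridges.
That makes 4 bridges.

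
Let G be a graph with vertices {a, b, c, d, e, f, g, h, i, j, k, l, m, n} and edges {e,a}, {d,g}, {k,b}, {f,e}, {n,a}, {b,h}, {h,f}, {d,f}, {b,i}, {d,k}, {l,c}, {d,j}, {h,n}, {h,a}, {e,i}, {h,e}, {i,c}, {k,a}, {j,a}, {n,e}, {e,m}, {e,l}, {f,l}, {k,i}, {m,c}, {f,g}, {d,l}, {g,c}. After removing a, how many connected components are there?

With a gone, the remaining components are: {b, c, d, e, f, g, h, i, j, k, l, m, n}.
That is 1 component.

1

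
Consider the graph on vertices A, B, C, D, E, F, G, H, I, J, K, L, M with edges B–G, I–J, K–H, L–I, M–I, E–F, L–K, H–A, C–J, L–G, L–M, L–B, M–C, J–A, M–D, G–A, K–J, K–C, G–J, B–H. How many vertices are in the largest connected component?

Starting from E we can reach E, F. That is one component of size 2.
Starting from A we can reach A, B, C, D, G, H, I, J, K, L, M. That is one component of size 11.
The largest has 11 vertices.

11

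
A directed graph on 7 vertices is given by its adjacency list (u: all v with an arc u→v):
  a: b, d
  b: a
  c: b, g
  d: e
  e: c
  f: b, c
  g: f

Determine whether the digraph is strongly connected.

From g we can reach every vertex (a, b, c, d, e, f, g), and every vertex can reach g (a, b, c, d, e, f, g). So the whole graph is one strongly connected component.

Yes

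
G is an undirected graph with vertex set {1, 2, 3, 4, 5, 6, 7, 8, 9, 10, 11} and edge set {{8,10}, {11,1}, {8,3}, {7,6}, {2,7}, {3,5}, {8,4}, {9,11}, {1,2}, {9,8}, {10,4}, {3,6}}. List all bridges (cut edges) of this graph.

3-5

The edges on the cycle 8-10-4-8 are not bridges since each lies on that cycle.
But removing 3 - 5 disconnects 3 from 5 — this is a bridge.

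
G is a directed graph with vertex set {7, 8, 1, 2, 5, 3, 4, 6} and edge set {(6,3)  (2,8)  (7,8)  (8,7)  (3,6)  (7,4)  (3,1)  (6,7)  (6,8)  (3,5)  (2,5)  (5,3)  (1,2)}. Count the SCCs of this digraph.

3

{1, 2, 3, 5, 6} are all mutually reachable — one SCC of size 5.
{7, 8} are all mutually reachable — one SCC of size 2.
{4} is an SCC by itself.
That gives 3 strongly connected components.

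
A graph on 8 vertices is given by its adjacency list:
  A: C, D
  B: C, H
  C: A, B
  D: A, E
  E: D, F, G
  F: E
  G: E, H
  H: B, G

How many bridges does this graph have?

1

The edges on the cycle H-G-E-D-A-C-B-H are not bridges since each lies on that cycle.
But removing E-F disconnects E from F — this is a bridge.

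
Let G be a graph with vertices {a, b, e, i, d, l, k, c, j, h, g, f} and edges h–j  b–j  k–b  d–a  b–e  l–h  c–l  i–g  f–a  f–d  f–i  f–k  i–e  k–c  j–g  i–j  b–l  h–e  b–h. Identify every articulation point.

f

Removing f increases the component count from 1 to 2, so f is a cut vertex.
By contrast removing d leaves 1 component; it is not a cut vertex. No other vertex is a cut vertex either.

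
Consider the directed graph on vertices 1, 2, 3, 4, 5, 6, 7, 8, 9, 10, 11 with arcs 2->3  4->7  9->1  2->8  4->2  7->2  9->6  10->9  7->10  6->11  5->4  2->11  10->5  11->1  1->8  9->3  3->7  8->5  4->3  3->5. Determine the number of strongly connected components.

1

{1, 2, 3, 4, 5, 6, 7, 8, 9, 10, 11} are all mutually reachable — one SCC of size 11.
That gives 1 strongly connected component.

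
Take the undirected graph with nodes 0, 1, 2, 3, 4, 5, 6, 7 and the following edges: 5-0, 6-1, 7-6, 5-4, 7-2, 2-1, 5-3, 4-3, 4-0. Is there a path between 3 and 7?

The component containing 3 is {0, 3, 4, 5}, and 7 is not in it.

No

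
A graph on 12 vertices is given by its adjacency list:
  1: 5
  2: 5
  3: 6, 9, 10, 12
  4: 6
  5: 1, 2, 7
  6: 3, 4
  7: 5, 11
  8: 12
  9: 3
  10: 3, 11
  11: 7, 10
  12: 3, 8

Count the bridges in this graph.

removing 7-11 disconnects 7 from 11; removing 6-3 disconnects 6 from 3; removing 11-10 disconnects 11 from 10; removing 7-5 disconnects 7 from 5 — these are bridges.
In total 11 edges are bridges.

11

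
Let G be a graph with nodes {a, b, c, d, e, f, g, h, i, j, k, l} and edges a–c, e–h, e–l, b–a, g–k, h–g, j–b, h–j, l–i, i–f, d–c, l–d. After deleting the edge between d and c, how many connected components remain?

1

d and c are still connected via d-l-e-h-j-b-a-c, so the component count stays at 1.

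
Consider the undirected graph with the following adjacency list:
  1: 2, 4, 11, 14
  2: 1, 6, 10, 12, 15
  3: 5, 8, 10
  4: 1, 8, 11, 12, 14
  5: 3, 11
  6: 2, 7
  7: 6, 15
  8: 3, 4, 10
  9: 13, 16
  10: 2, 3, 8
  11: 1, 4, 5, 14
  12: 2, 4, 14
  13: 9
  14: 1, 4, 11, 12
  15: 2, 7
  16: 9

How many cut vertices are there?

Removing 2 increases the component count from 2 to 3, so 2 is a cut vertex.
Removing 9 increases the component count from 2 to 3, so 9 is a cut vertex.
By contrast removing 16 leaves 2 components; it is not a cut vertex. No other vertex is a cut vertex either.

2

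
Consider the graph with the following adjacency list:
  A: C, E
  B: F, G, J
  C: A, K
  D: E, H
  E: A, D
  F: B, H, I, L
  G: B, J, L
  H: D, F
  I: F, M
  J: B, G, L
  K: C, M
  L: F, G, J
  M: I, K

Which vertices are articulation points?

F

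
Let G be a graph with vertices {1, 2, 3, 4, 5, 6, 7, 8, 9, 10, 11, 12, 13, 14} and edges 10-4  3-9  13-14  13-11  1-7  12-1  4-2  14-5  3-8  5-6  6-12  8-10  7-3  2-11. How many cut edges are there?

1

The edges on the cycle 13-14-5-6-12-1-7-3-8-10-4-2-11-13 are not bridges since each lies on that cycle.
But removing 9-3 disconnects 9 from 3 — this is a bridge.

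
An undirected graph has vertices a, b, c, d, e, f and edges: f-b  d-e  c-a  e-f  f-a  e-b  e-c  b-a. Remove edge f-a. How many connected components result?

1

f and a are still connected via f-b-a, so the component count stays at 1.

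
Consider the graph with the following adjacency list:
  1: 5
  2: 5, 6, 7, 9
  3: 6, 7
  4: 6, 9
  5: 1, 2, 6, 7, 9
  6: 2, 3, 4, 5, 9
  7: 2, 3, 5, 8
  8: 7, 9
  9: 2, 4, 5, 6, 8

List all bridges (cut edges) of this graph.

The edges on the cycle 2-5-7-2 are not bridges since each lies on that cycle.
But removing 1-5 disconnects 1 from 5 — this is a bridge.

1-5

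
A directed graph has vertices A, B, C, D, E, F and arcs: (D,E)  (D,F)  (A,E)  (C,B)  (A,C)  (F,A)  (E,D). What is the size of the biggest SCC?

4

{A, D, E, F} are all mutually reachable — one SCC of size 4.
{C} is an SCC by itself.
{B} is an SCC by itself.
The largest has 4 vertices.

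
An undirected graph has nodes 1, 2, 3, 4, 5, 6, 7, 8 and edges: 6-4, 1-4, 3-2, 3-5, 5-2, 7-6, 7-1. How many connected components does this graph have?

3

8 is isolated — a component by itself.
Starting from 2 we can reach 2, 3, 5. That is one component of size 3.
Starting from 1 we can reach 1, 4, 6, 7. That is one component of size 4.
Total: 3 components.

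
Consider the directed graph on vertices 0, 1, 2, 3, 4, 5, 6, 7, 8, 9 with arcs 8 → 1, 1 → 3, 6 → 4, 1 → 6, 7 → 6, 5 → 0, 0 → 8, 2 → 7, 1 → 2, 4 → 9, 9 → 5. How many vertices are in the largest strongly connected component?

9

{0, 1, 2, 4, 5, 6, 7, 8, 9} are all mutually reachable — one SCC of size 9.
{3} is an SCC by itself.
The largest has 9 vertices.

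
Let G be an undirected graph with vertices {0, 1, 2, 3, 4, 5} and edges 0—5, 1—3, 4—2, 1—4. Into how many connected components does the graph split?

2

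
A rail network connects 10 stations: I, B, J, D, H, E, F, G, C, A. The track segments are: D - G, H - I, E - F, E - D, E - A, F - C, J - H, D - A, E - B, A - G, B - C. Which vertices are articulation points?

Removing E increases the component count from 2 to 3, so E is a cut vertex.
Removing H increases the component count from 2 to 3, so H is a cut vertex.
By contrast removing D leaves 2 components; it is not a cut vertex. No other vertex is a cut vertex either.

E, H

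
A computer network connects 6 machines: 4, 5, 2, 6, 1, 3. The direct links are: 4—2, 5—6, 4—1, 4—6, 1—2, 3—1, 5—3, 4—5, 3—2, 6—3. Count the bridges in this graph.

The edges on the cycle 3-1-2-3 are not bridges since each lies on that cycle.
Every edge lies on some cycle, so there are no bridges.

0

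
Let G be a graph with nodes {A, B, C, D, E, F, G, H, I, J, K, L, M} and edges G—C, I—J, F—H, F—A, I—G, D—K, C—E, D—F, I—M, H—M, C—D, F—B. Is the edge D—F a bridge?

After removing D—F, the path D-C-G-I-M-H-F still connects them, so the edge is not a bridge.

No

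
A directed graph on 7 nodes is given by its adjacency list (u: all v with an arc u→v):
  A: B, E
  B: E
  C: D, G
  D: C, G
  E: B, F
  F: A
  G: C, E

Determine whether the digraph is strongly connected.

No

There is no directed path from F to D, so the graph is not strongly connected.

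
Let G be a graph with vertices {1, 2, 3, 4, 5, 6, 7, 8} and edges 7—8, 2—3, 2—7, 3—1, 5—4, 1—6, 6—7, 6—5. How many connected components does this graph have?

1

Starting from 1 we can reach 1, 2, 3, 4, 5, 6, 7, 8. That is one component of size 8.
Total: 1 component.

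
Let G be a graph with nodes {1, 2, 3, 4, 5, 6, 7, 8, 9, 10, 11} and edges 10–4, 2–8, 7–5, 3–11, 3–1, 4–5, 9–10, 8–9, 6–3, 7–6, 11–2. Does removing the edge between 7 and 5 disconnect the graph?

No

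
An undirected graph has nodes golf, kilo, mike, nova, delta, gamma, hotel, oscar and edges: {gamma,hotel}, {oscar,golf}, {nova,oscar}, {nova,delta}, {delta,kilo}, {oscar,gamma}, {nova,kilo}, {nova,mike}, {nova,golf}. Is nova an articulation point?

Yes

Deleting nova raises the number of components from 1 to 3, so nova is a cut vertex.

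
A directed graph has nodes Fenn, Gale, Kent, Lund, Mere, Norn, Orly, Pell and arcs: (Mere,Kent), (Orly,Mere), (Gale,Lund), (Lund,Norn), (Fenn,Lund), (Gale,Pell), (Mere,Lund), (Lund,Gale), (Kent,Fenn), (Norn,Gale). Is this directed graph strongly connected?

There is no directed path from Norn to Orly, so the graph is not strongly connected.

No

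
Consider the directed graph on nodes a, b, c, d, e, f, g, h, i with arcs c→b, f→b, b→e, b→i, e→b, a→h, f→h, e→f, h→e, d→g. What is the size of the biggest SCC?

4

{b, e, f, h} are all mutually reachable — one SCC of size 4.
{d} is an SCC by itself.
{c} is an SCC by itself.
{a} is an SCC by itself.
{g} is an SCC by itself.
(and 1 more singleton SCC)
The largest has 4 vertices.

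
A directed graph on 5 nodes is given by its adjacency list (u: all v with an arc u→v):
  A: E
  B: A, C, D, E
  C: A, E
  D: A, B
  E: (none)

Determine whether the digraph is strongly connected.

There is no directed path from A to B, so the graph is not strongly connected.

No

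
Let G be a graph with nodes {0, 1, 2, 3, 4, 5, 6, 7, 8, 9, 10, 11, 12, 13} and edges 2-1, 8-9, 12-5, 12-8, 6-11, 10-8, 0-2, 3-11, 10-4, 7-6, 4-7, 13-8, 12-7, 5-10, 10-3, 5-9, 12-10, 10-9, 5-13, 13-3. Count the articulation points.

1

Removing 2 increases the component count from 2 to 3, so 2 is a cut vertex.
By contrast removing 7 leaves 2 components; it is not a cut vertex. No other vertex is a cut vertex either.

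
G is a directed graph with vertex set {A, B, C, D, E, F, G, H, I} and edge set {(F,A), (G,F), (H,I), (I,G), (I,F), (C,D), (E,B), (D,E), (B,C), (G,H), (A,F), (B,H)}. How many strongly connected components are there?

3

{B, C, D, E} are all mutually reachable — one SCC of size 4.
{G, H, I} are all mutually reachable — one SCC of size 3.
{A, F} are all mutually reachable — one SCC of size 2.
That gives 3 strongly connected components.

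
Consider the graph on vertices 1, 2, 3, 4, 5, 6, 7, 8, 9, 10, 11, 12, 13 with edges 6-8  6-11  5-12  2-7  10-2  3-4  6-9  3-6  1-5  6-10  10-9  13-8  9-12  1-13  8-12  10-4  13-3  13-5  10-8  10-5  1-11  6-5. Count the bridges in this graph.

2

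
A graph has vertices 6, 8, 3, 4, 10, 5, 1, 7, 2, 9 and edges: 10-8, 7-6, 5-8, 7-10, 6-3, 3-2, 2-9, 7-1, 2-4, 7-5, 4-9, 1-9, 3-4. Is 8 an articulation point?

Deleting 8 leaves 1 component (was 1) (its neighbors 5, 10 remain connected to each other), so 8 is not a cut vertex.

No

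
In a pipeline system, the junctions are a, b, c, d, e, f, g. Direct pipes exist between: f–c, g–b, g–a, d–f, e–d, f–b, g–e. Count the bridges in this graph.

2

The edges on the cycle g-e-d-f-b-g are not bridges since each lies on that cycle.
But removing g–a disconnects g from a; removing f–c disconnects f from c — these are bridges.
That makes 2 bridges.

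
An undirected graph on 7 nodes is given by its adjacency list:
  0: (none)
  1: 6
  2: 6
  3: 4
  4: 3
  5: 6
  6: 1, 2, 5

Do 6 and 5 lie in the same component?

Yes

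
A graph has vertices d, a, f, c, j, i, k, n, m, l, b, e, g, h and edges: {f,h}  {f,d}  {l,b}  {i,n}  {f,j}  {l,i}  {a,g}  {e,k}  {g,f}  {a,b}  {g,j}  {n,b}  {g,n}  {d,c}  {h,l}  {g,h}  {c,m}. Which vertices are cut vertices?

c, d, f

Removing c increases the component count from 2 to 3, so c is a cut vertex.
Removing d increases the component count from 2 to 3, so d is a cut vertex.
Removing f increases the component count from 2 to 3, so f is a cut vertex.
By contrast removing h leaves 2 components; it is not a cut vertex. No other vertex is a cut vertex either.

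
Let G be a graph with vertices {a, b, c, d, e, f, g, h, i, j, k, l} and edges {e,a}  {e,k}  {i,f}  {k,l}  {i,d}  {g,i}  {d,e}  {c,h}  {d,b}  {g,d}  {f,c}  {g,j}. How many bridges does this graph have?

The edges on the cycle g-i-d-g are not bridges since each lies on that cycle.
But removing i - f disconnects i from f; removing k - e disconnects k from e; removing f - c disconnects f from c; removing d - b disconnects d from b — these are bridges.
In total 9 edges are bridges.

9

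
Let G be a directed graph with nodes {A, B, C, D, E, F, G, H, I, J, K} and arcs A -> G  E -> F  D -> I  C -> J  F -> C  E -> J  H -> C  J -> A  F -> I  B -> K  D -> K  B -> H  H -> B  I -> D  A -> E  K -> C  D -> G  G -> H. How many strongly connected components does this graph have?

{A, B, C, D, E, F, G, H, I, J, K} are all mutually reachable — one SCC of size 11.
That gives 1 strongly connected component.

1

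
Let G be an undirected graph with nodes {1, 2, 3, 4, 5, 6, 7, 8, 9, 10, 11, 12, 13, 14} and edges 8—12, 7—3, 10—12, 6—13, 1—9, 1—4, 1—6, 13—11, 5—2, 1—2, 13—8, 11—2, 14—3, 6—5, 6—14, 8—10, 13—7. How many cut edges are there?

3

The edges on the cycle 8-10-12-8 are not bridges since each lies on that cycle.
But removing 8—13 disconnects 8 from 13; removing 1—9 disconnects 1 from 9; removing 1—4 disconnects 1 from 4 — these are bridges.
That makes 3 bridges.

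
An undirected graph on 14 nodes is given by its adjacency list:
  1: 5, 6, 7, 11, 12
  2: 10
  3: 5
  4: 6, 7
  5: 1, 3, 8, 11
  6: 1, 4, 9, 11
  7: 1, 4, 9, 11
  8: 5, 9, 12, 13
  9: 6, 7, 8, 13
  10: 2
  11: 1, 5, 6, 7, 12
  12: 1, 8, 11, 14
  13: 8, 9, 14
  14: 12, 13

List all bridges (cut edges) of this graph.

10-2, 3-5

The edges on the cycle 12-14-13-8-12 are not bridges since each lies on that cycle.
But removing 3-5 disconnects 3 from 5; removing 2-10 disconnects 2 from 10 — these are bridges.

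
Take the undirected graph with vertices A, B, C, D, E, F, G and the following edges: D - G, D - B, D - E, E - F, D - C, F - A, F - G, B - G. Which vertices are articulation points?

Removing D increases the component count from 1 to 2, so D is a cut vertex.
Removing F increases the component count from 1 to 2, so F is a cut vertex.
By contrast removing A leaves 1 component; it is not a cut vertex. No other vertex is a cut vertex either.

D, F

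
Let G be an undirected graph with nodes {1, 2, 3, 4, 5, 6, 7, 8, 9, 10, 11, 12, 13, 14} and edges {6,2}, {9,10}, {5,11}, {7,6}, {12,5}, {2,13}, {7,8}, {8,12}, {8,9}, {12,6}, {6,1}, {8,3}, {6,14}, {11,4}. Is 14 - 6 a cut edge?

Yes

Removing 14 - 6 leaves no path between 14 and 6: the component count goes from 1 to 2. So it is a bridge.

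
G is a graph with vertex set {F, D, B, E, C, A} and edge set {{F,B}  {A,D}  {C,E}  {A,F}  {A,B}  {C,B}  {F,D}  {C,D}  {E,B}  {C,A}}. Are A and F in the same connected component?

From A we can reach A, B, C, D, E, F, which includes F.

Yes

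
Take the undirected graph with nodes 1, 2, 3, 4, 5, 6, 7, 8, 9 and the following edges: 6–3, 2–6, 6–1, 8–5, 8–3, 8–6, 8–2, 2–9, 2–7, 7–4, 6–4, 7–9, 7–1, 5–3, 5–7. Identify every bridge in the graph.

The edges on the cycle 8-5-7-9-2-8 are not bridges since each lies on that cycle.
Every edge lies on some cycle, so there are no bridges.

none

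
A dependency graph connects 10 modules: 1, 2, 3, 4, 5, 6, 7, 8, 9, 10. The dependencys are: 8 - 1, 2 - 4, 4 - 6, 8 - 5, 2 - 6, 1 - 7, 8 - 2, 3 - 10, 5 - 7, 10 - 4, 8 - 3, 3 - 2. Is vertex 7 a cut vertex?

No

Deleting 7 leaves 2 components (was 2), so 7 is not a cut vertex.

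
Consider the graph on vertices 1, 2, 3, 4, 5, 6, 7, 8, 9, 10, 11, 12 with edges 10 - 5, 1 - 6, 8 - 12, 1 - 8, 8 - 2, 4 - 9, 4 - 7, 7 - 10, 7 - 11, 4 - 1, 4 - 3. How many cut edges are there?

removing 7 - 11 disconnects 7 from 11; removing 1 - 8 disconnects 1 from 8; removing 1 - 6 disconnects 1 from 6; removing 9 - 4 disconnects 9 from 4 — these are bridges.
In total 11 edges are bridges.

11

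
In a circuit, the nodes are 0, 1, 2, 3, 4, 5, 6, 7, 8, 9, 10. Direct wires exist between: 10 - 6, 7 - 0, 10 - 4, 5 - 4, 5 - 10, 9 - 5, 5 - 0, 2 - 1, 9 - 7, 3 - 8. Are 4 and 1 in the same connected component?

No

The component containing 4 is {0, 4, 5, 6, 7, 9, 10}, and 1 is not in it.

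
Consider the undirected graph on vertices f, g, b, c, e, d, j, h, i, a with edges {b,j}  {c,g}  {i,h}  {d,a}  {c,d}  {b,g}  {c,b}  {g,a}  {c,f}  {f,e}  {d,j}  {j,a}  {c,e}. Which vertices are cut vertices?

c

Removing c increases the component count from 2 to 3, so c is a cut vertex.
By contrast removing g leaves 2 components; it is not a cut vertex. No other vertex is a cut vertex either.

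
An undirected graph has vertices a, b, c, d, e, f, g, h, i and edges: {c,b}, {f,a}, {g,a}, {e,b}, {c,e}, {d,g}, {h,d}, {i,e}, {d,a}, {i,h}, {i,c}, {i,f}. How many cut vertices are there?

1

Removing i increases the component count from 1 to 2, so i is a cut vertex.
By contrast removing g leaves 1 component; it is not a cut vertex. No other vertex is a cut vertex either.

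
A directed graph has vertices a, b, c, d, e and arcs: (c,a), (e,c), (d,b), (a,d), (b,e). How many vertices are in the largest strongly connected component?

{a, b, c, d, e} are all mutually reachable — one SCC of size 5.
The largest has 5 vertices.

5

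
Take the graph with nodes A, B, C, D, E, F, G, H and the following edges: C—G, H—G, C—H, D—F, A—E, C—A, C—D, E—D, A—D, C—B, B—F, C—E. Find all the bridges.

none

The edges on the cycle C-H-G-C are not bridges since each lies on that cycle.
Every edge lies on some cycle, so there are no bridges.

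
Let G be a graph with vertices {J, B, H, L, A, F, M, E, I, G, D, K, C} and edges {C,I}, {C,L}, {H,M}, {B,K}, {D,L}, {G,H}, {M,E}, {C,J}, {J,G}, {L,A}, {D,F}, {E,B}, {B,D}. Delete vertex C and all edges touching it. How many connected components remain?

With C gone, the remaining components are: {I}; {A, B, D, E, F, G, H, J, K, L, M}.
That is 2 components.

2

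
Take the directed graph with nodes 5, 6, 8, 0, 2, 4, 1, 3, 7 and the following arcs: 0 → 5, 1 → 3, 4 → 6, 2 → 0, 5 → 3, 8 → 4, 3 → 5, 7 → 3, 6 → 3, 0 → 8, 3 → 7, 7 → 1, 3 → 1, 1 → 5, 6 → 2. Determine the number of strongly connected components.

2

{0, 2, 4, 6, 8} are all mutually reachable — one SCC of size 5.
{1, 3, 5, 7} are all mutually reachable — one SCC of size 4.
That gives 2 strongly connected components.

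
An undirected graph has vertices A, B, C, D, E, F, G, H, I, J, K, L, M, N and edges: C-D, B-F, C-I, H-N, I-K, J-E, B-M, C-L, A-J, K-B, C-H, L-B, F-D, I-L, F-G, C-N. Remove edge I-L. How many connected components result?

I and L are still connected via I-C-L, so the component count stays at 2.

2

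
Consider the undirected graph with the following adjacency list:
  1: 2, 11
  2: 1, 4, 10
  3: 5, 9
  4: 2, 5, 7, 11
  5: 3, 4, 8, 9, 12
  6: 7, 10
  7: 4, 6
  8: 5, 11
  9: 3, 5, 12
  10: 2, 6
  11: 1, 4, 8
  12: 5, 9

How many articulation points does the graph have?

1

Removing 5 increases the component count from 1 to 2, so 5 is a cut vertex.
By contrast removing 6 leaves 1 component; it is not a cut vertex. No other vertex is a cut vertex either.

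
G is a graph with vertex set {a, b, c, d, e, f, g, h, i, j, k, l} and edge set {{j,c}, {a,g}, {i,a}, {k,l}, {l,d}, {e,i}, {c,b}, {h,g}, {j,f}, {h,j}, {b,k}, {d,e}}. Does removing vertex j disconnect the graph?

Deleting j raises the number of components from 1 to 2, so j is a cut vertex.

Yes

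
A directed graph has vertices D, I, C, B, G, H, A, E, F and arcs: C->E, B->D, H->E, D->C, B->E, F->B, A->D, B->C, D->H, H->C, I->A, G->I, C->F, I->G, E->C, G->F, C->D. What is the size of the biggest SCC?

6

{B, C, D, E, F, H} are all mutually reachable — one SCC of size 6.
{G, I} are all mutually reachable — one SCC of size 2.
{A} is an SCC by itself.
The largest has 6 vertices.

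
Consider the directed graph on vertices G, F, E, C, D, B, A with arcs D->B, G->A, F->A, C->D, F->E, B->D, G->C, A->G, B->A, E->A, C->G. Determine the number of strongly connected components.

3

{A, B, C, D, G} are all mutually reachable — one SCC of size 5.
{E} is an SCC by itself.
{F} is an SCC by itself.
That gives 3 strongly connected components.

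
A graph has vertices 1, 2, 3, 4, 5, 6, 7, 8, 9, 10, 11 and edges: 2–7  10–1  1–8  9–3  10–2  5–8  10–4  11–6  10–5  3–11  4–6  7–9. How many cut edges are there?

0

The edges on the cycle 10-1-8-5-10 are not bridges since each lies on that cycle.
Every edge lies on some cycle, so there are no bridges.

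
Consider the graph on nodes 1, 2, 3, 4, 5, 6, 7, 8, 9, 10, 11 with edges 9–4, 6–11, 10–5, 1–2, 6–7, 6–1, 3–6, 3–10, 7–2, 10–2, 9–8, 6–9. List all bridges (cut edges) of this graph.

10-5, 11-6, 4-9, 6-9, 8-9

The edges on the cycle 3-10-2-1-6-3 are not bridges since each lies on that cycle.
But removing 5–10 disconnects 5 from 10; removing 11–6 disconnects 11 from 6; removing 9–8 disconnects 9 from 8; removing 9–6 disconnects 9 from 6 — these are bridges.
In total 5 edges are bridges.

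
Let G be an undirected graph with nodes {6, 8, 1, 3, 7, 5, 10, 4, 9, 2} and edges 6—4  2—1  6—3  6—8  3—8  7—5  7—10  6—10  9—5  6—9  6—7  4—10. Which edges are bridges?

The edges on the cycle 6-3-8-6 are not bridges since each lies on that cycle.
But removing 2—1 disconnects 2 from 1 — this is a bridge.

1-2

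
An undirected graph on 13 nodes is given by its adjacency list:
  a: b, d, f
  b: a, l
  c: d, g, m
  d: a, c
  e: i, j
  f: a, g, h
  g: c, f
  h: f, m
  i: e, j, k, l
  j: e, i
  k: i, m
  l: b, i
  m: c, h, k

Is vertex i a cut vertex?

Yes

Deleting i raises the number of components from 1 to 2, so i is a cut vertex.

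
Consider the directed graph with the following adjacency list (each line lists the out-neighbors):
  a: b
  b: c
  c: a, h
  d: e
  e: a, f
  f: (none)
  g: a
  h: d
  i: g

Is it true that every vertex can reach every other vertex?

There is no directed path from e to g, so the graph is not strongly connected.

No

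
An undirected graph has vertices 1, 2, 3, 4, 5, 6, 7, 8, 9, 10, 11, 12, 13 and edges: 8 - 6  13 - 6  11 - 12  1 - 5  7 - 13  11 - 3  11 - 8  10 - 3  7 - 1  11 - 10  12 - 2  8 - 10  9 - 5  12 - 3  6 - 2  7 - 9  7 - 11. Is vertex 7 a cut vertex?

Deleting 7 raises the number of components from 2 to 3, so 7 is a cut vertex.

Yes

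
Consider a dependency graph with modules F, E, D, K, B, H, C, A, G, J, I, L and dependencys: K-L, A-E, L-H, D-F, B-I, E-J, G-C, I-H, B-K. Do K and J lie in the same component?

No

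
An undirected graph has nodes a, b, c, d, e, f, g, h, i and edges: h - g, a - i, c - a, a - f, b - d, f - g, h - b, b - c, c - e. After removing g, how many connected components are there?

1

With g gone, the remaining components are: {a, b, c, d, e, f, h, i}.
That is 1 component.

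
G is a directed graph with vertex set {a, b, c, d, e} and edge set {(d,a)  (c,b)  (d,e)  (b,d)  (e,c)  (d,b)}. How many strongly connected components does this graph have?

{b, c, d, e} are all mutually reachable — one SCC of size 4.
{a} is an SCC by itself.
That gives 2 strongly connected components.

2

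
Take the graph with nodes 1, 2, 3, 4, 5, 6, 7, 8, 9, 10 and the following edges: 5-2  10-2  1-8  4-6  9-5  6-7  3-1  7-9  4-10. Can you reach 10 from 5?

Yes

From 5 we can reach 2, 4, 5, 6, 7, 9, 10, which includes 10.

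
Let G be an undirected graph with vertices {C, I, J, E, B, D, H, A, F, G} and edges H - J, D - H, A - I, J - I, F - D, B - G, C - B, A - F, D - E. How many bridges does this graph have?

3

The edges on the cycle A-F-D-H-J-I-A are not bridges since each lies on that cycle.
But removing B - G disconnects B from G; removing B - C disconnects B from C; removing D - E disconnects D from E — these are bridges.
That makes 3 bridges.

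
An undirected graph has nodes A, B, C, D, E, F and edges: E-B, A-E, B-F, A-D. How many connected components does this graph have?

2

C is isolated — a component by itself.
Starting from A we can reach A, B, D, E, F. That is one component of size 5.
Total: 2 components.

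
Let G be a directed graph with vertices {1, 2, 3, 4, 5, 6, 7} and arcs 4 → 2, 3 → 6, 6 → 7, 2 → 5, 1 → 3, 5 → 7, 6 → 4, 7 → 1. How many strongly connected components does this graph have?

{1, 2, 3, 4, 5, 6, 7} are all mutually reachable — one SCC of size 7.
That gives 1 strongly connected component.

1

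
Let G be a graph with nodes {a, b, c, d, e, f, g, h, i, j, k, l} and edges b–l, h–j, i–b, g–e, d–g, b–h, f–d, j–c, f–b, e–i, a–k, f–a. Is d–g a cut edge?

No

After removing d–g, the path d-f-b-i-e-g still connects them, so the edge is not a bridge.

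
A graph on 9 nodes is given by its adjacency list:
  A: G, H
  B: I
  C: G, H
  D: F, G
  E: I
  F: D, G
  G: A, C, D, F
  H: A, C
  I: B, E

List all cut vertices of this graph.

Removing G increases the component count from 2 to 3, so G is a cut vertex.
Removing I increases the component count from 2 to 3, so I is a cut vertex.
By contrast removing F leaves 2 components; it is not a cut vertex. No other vertex is a cut vertex either.

G, I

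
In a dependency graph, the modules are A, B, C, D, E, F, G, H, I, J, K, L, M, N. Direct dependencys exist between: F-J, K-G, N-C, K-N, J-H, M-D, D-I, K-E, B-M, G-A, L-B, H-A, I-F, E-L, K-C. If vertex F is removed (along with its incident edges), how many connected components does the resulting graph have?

1

With F gone, the remaining components are: {A, B, C, D, E, G, H, I, J, K, L, M, N}.
That is 1 component.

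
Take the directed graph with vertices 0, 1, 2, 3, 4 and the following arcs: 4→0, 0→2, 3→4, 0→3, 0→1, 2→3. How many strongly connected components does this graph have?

2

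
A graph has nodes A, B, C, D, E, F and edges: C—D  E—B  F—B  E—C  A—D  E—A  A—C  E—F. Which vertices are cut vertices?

E

Removing E increases the component count from 1 to 2, so E is a cut vertex.
By contrast removing B leaves 1 component; it is not a cut vertex. No other vertex is a cut vertex either.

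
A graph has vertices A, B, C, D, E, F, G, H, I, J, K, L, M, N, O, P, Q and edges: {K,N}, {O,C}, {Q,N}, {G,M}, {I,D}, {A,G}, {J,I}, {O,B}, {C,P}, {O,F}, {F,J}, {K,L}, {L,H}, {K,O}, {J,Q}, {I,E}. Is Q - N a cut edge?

No

After removing Q - N, the path Q-J-F-O-K-N still connects them, so the edge is not a bridge.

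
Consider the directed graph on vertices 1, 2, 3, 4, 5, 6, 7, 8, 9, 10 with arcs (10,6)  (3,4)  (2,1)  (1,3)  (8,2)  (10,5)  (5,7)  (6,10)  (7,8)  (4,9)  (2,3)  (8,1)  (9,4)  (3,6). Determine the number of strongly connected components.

2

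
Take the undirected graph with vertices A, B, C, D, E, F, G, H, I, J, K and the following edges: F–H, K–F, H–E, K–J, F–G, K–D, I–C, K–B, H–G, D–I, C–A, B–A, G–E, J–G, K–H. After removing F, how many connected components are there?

1

With F gone, the remaining components are: {A, B, C, D, E, G, H, I, J, K}.
That is 1 component.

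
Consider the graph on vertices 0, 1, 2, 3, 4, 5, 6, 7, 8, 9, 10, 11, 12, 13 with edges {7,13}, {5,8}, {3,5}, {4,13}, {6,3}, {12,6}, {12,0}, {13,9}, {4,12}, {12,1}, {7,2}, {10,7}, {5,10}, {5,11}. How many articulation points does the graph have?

4

Removing 5 increases the component count from 1 to 3, so 5 is a cut vertex.
Removing 7 increases the component count from 1 to 2, so 7 is a cut vertex.
Removing 12 increases the component count from 1 to 3, so 12 is a cut vertex.
Likewise 13 is a cut vertex.
By contrast removing 9 leaves 1 component; it is not a cut vertex. No other vertex is a cut vertex either.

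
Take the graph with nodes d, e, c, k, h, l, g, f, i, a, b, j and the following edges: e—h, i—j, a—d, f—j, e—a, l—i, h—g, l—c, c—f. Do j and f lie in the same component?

From j we can reach c, f, i, j, l, which includes f.

Yes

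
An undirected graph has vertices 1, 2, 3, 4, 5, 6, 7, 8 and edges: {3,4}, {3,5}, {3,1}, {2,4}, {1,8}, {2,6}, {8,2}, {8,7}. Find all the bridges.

The edges on the cycle 3-1-8-2-4-3 are not bridges since each lies on that cycle.
But removing 8 - 7 disconnects 8 from 7; removing 2 - 6 disconnects 2 from 6; removing 3 - 5 disconnects 3 from 5 — these are bridges.

2-6, 3-5, 7-8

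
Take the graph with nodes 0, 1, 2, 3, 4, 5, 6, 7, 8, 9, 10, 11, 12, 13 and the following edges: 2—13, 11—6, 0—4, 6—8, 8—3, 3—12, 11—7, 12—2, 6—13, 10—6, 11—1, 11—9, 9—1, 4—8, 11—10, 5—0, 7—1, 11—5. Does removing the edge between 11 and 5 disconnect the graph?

After removing 11—5, the path 11-6-8-4-0-5 still connects them, so the edge is not a bridge.

No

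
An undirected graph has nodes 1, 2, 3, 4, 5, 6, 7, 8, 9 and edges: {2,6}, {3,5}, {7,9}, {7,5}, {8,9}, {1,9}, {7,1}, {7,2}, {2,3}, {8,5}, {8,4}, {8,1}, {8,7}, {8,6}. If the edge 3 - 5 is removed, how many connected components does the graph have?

1

3 and 5 are still connected via 3-2-7-5, so the component count stays at 1.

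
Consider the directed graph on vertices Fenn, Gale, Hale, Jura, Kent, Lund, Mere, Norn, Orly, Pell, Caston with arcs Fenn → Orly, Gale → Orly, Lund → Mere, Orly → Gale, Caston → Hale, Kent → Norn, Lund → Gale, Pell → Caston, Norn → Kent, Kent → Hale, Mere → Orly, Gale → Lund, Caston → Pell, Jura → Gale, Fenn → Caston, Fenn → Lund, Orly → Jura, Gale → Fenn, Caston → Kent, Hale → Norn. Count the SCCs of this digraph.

{Fenn, Gale, Jura, Lund, Mere, Orly} are all mutually reachable — one SCC of size 6.
{Hale, Kent, Norn} are all mutually reachable — one SCC of size 3.
{Pell, Caston} are all mutually reachable — one SCC of size 2.
That gives 3 strongly connected components.

3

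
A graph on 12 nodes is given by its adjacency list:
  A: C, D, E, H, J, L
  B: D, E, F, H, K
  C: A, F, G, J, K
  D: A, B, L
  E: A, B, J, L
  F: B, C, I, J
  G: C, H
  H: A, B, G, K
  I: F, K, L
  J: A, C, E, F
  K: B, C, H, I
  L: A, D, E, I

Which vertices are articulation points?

none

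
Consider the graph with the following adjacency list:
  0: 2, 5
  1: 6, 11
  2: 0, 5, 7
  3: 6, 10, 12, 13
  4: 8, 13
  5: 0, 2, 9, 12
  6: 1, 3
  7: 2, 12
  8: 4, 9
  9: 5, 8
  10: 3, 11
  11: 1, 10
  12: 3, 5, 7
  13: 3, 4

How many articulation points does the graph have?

1

Removing 3 increases the component count from 1 to 2, so 3 is a cut vertex.
By contrast removing 7 leaves 1 component; it is not a cut vertex. No other vertex is a cut vertex either.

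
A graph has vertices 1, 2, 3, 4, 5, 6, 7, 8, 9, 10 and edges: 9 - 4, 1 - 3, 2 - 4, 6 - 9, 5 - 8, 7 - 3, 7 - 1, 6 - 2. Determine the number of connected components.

10 is isolated — a component by itself.
Starting from 5 we can reach 5, 8. That is one component of size 2.
Starting from 1 we can reach 1, 3, 7. That is one component of size 3.
Starting from 2 we can reach 2, 4, 6, 9. That is one component of size 4.
Total: 4 components.

4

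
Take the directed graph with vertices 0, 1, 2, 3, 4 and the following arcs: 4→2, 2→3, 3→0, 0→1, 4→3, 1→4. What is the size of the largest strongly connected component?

{0, 1, 2, 3, 4} are all mutually reachable — one SCC of size 5.
The largest has 5 vertices.

5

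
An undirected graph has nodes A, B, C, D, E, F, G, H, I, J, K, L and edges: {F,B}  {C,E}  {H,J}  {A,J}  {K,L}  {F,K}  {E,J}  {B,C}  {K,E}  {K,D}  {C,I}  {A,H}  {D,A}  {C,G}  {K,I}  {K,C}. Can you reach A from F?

Yes

From F we can reach A, B, C, D, E, F, G, H, I, J, K, L, which includes A.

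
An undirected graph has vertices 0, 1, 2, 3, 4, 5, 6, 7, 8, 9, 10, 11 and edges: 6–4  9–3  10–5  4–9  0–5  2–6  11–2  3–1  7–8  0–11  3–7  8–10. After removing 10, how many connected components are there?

With 10 gone, the remaining components are: {0, 1, 2, 3, 4, 5, 6, 7, 8, 9, 11}.
That is 1 component.

1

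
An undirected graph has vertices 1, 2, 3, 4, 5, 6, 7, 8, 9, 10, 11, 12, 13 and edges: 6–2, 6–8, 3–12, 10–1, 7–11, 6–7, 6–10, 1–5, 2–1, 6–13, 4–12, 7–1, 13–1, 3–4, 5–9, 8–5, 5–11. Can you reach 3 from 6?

The component containing 6 is {1, 2, 5, 6, 7, 8, 9, 10, 11, 13}, and 3 is not in it.

No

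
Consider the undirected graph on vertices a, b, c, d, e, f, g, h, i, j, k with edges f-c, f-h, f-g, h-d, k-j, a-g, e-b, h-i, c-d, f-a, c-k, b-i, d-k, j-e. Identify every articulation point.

Removing f increases the component count from 1 to 2, so f is a cut vertex.
By contrast removing b leaves 1 component; it is not a cut vertex. No other vertex is a cut vertex either.

f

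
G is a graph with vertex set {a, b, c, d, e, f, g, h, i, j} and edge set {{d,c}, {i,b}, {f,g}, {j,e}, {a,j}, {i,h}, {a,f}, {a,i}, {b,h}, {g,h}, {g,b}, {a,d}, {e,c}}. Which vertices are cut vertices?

a

Removing a increases the component count from 1 to 2, so a is a cut vertex.
By contrast removing h leaves 1 component; it is not a cut vertex. No other vertex is a cut vertex either.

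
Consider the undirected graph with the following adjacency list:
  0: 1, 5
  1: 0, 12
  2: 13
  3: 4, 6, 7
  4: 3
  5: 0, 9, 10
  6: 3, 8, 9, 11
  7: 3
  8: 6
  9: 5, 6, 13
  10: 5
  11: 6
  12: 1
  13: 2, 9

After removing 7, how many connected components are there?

With 7 gone, the remaining components are: {0, 1, 2, 3, 4, 5, 6, 8, 9, 10, 11, 12, 13}.
That is 1 component.

1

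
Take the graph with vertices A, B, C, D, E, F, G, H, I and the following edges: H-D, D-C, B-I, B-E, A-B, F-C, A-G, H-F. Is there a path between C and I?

The component containing C is {C, D, F, H}, and I is not in it.

No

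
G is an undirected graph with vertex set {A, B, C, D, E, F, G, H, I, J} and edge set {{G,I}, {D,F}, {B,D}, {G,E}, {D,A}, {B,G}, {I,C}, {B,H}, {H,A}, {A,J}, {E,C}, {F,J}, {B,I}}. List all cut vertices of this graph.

B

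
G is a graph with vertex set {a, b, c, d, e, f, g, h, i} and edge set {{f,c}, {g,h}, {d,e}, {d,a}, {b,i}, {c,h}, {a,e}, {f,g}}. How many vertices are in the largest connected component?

4

Starting from b we can reach b, i. That is one component of size 2.
Starting from a we can reach a, d, e. That is one component of size 3.
Starting from c we can reach c, f, g, h. That is one component of size 4.
The largest has 4 vertices.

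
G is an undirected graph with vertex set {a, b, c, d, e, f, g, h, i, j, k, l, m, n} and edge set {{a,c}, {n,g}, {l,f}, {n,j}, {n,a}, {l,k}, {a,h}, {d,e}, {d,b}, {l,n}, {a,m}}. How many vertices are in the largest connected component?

10

i is isolated — a component by itself.
Starting from b we can reach b, d, e. That is one component of size 3.
Starting from a we can reach a, c, f, g, h, j, k, l, m, n. That is one component of size 10.
The largest has 10 vertices.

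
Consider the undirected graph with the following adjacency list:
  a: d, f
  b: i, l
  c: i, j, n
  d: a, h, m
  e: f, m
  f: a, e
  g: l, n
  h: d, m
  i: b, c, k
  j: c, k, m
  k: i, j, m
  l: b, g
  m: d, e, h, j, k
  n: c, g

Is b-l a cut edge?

No

After removing b-l, the path b-i-c-n-g-l still connects them, so the edge is not a bridge.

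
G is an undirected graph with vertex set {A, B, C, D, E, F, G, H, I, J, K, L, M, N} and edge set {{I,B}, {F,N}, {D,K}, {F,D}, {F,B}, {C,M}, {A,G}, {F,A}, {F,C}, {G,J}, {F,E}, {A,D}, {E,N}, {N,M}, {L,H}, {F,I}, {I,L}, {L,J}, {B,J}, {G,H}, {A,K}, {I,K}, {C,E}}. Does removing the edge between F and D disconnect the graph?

After removing F-D, the path F-A-D still connects them, so the edge is not a bridge.

No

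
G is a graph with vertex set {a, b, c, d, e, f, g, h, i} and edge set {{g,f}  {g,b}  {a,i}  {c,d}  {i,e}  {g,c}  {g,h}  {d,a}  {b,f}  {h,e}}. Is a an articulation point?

Deleting a leaves 1 component (was 1) (its neighbors d, i remain connected to each other), so a is not a cut vertex.

No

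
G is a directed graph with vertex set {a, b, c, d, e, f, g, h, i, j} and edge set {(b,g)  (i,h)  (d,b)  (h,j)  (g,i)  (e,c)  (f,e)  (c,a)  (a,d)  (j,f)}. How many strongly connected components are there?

1

{a, b, c, d, e, f, g, h, i, j} are all mutually reachable — one SCC of size 10.
That gives 1 strongly connected component.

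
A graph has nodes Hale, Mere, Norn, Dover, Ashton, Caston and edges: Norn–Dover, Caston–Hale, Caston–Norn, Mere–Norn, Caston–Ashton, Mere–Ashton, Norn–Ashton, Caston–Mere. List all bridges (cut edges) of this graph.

Caston-Hale, Dover-Norn

The edges on the cycle Caston-Mere-Norn-Caston are not bridges since each lies on that cycle.
But removing Hale–Caston disconnects Hale from Caston; removing Dover–Norn disconnects Dover from Norn — these are bridges.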